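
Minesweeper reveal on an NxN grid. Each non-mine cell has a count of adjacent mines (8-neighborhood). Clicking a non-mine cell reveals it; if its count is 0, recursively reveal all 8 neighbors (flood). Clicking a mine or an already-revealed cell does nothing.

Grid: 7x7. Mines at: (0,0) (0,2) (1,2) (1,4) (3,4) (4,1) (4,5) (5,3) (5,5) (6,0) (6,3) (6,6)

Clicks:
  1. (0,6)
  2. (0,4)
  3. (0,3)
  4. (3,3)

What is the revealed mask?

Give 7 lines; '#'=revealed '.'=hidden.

Answer: ...####
.....##
.....##
...#.##
.......
.......
.......

Derivation:
Click 1 (0,6) count=0: revealed 8 new [(0,5) (0,6) (1,5) (1,6) (2,5) (2,6) (3,5) (3,6)] -> total=8
Click 2 (0,4) count=1: revealed 1 new [(0,4)] -> total=9
Click 3 (0,3) count=3: revealed 1 new [(0,3)] -> total=10
Click 4 (3,3) count=1: revealed 1 new [(3,3)] -> total=11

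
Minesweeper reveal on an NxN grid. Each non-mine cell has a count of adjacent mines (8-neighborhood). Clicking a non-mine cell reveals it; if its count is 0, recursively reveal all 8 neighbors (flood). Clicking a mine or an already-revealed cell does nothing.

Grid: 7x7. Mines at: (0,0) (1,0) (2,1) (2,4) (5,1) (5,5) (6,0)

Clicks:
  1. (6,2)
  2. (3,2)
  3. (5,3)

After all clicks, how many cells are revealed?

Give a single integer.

Answer: 12

Derivation:
Click 1 (6,2) count=1: revealed 1 new [(6,2)] -> total=1
Click 2 (3,2) count=1: revealed 1 new [(3,2)] -> total=2
Click 3 (5,3) count=0: revealed 10 new [(3,3) (3,4) (4,2) (4,3) (4,4) (5,2) (5,3) (5,4) (6,3) (6,4)] -> total=12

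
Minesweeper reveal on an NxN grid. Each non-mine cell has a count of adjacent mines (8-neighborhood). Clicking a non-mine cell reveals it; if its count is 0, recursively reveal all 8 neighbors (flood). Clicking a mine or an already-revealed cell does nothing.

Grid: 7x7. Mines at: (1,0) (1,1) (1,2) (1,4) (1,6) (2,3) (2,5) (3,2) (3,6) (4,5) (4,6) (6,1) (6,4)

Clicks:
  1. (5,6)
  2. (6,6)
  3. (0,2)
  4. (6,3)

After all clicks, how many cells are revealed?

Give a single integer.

Answer: 6

Derivation:
Click 1 (5,6) count=2: revealed 1 new [(5,6)] -> total=1
Click 2 (6,6) count=0: revealed 3 new [(5,5) (6,5) (6,6)] -> total=4
Click 3 (0,2) count=2: revealed 1 new [(0,2)] -> total=5
Click 4 (6,3) count=1: revealed 1 new [(6,3)] -> total=6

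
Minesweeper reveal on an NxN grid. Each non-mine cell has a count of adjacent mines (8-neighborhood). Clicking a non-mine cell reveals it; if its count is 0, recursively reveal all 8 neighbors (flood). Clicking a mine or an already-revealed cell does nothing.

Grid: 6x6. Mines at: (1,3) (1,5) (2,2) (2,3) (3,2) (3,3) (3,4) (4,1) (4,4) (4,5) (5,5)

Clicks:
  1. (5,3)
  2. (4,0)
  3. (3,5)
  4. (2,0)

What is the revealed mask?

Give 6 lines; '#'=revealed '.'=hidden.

Click 1 (5,3) count=1: revealed 1 new [(5,3)] -> total=1
Click 2 (4,0) count=1: revealed 1 new [(4,0)] -> total=2
Click 3 (3,5) count=3: revealed 1 new [(3,5)] -> total=3
Click 4 (2,0) count=0: revealed 10 new [(0,0) (0,1) (0,2) (1,0) (1,1) (1,2) (2,0) (2,1) (3,0) (3,1)] -> total=13

Answer: ###...
###...
##....
##...#
#.....
...#..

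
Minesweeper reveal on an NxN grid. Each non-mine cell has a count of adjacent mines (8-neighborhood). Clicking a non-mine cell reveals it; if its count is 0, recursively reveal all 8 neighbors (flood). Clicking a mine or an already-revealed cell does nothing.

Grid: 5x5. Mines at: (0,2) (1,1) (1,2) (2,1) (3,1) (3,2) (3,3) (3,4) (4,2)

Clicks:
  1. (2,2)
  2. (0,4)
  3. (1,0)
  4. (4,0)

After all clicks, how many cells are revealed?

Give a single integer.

Click 1 (2,2) count=6: revealed 1 new [(2,2)] -> total=1
Click 2 (0,4) count=0: revealed 6 new [(0,3) (0,4) (1,3) (1,4) (2,3) (2,4)] -> total=7
Click 3 (1,0) count=2: revealed 1 new [(1,0)] -> total=8
Click 4 (4,0) count=1: revealed 1 new [(4,0)] -> total=9

Answer: 9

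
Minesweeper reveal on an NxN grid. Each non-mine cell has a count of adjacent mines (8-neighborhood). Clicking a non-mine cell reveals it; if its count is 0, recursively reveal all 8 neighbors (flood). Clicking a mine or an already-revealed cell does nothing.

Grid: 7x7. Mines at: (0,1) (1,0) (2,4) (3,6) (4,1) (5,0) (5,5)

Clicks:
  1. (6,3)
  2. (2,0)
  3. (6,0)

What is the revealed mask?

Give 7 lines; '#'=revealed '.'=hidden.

Answer: .......
.......
#......
..###..
..###..
.####..
#####..

Derivation:
Click 1 (6,3) count=0: revealed 14 new [(3,2) (3,3) (3,4) (4,2) (4,3) (4,4) (5,1) (5,2) (5,3) (5,4) (6,1) (6,2) (6,3) (6,4)] -> total=14
Click 2 (2,0) count=1: revealed 1 new [(2,0)] -> total=15
Click 3 (6,0) count=1: revealed 1 new [(6,0)] -> total=16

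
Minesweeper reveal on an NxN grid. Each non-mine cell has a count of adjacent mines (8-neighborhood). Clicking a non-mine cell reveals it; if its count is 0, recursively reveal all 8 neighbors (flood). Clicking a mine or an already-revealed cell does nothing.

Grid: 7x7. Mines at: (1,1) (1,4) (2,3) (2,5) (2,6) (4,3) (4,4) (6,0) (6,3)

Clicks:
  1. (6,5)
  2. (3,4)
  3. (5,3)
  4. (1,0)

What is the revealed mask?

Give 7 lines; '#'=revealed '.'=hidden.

Answer: .......
#......
.......
....###
.....##
...####
....###

Derivation:
Click 1 (6,5) count=0: revealed 10 new [(3,5) (3,6) (4,5) (4,6) (5,4) (5,5) (5,6) (6,4) (6,5) (6,6)] -> total=10
Click 2 (3,4) count=4: revealed 1 new [(3,4)] -> total=11
Click 3 (5,3) count=3: revealed 1 new [(5,3)] -> total=12
Click 4 (1,0) count=1: revealed 1 new [(1,0)] -> total=13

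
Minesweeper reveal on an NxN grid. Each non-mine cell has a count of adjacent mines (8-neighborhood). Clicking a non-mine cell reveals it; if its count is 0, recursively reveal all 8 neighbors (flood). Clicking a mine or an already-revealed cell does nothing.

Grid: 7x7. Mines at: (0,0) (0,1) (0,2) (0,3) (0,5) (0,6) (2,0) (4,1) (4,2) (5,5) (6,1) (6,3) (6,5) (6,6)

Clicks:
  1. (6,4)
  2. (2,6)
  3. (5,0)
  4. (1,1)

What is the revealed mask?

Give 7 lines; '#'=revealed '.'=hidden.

Answer: .......
.######
.######
.######
...####
#......
....#..

Derivation:
Click 1 (6,4) count=3: revealed 1 new [(6,4)] -> total=1
Click 2 (2,6) count=0: revealed 22 new [(1,1) (1,2) (1,3) (1,4) (1,5) (1,6) (2,1) (2,2) (2,3) (2,4) (2,5) (2,6) (3,1) (3,2) (3,3) (3,4) (3,5) (3,6) (4,3) (4,4) (4,5) (4,6)] -> total=23
Click 3 (5,0) count=2: revealed 1 new [(5,0)] -> total=24
Click 4 (1,1) count=4: revealed 0 new [(none)] -> total=24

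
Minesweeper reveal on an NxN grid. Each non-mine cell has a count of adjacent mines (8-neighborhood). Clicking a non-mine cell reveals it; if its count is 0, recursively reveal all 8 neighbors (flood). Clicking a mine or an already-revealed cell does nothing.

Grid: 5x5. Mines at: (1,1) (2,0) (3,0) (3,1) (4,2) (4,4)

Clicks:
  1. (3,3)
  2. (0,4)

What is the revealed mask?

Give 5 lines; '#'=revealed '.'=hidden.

Click 1 (3,3) count=2: revealed 1 new [(3,3)] -> total=1
Click 2 (0,4) count=0: revealed 11 new [(0,2) (0,3) (0,4) (1,2) (1,3) (1,4) (2,2) (2,3) (2,4) (3,2) (3,4)] -> total=12

Answer: ..###
..###
..###
..###
.....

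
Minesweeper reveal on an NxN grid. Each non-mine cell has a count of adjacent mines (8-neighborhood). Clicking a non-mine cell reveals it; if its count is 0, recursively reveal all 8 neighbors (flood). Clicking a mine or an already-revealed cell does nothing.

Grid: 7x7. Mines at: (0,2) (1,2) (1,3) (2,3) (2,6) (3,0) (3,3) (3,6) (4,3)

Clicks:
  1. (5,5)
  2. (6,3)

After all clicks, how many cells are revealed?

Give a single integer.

Answer: 20

Derivation:
Click 1 (5,5) count=0: revealed 20 new [(4,0) (4,1) (4,2) (4,4) (4,5) (4,6) (5,0) (5,1) (5,2) (5,3) (5,4) (5,5) (5,6) (6,0) (6,1) (6,2) (6,3) (6,4) (6,5) (6,6)] -> total=20
Click 2 (6,3) count=0: revealed 0 new [(none)] -> total=20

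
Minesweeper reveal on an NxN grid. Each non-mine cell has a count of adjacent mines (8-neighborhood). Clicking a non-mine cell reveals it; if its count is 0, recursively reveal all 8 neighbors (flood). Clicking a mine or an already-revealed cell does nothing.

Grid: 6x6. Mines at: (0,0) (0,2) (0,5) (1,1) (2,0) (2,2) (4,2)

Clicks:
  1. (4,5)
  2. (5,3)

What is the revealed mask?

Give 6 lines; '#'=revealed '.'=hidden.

Click 1 (4,5) count=0: revealed 15 new [(1,3) (1,4) (1,5) (2,3) (2,4) (2,5) (3,3) (3,4) (3,5) (4,3) (4,4) (4,5) (5,3) (5,4) (5,5)] -> total=15
Click 2 (5,3) count=1: revealed 0 new [(none)] -> total=15

Answer: ......
...###
...###
...###
...###
...###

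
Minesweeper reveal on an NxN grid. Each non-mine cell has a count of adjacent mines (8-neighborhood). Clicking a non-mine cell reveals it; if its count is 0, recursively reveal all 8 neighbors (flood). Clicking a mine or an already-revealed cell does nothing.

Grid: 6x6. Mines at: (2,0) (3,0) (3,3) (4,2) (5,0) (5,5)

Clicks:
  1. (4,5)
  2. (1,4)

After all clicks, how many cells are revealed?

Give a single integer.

Click 1 (4,5) count=1: revealed 1 new [(4,5)] -> total=1
Click 2 (1,4) count=0: revealed 20 new [(0,0) (0,1) (0,2) (0,3) (0,4) (0,5) (1,0) (1,1) (1,2) (1,3) (1,4) (1,5) (2,1) (2,2) (2,3) (2,4) (2,5) (3,4) (3,5) (4,4)] -> total=21

Answer: 21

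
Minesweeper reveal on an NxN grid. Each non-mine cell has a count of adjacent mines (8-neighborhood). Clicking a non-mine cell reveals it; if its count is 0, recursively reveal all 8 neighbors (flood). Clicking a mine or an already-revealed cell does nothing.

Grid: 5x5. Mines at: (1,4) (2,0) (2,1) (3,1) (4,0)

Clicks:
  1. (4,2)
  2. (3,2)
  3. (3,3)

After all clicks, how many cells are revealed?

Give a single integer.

Click 1 (4,2) count=1: revealed 1 new [(4,2)] -> total=1
Click 2 (3,2) count=2: revealed 1 new [(3,2)] -> total=2
Click 3 (3,3) count=0: revealed 7 new [(2,2) (2,3) (2,4) (3,3) (3,4) (4,3) (4,4)] -> total=9

Answer: 9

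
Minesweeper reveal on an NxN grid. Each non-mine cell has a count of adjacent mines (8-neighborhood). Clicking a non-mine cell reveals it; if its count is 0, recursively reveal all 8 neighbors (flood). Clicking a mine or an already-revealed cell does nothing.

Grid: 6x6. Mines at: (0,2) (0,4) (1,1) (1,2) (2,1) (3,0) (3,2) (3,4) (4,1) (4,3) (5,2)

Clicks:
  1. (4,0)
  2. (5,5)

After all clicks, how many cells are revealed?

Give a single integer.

Answer: 5

Derivation:
Click 1 (4,0) count=2: revealed 1 new [(4,0)] -> total=1
Click 2 (5,5) count=0: revealed 4 new [(4,4) (4,5) (5,4) (5,5)] -> total=5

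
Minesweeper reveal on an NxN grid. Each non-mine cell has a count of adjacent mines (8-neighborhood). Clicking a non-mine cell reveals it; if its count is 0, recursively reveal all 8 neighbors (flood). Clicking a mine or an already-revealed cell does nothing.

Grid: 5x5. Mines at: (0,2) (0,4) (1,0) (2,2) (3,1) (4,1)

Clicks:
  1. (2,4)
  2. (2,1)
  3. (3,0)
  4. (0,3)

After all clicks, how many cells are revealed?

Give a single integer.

Answer: 13

Derivation:
Click 1 (2,4) count=0: revealed 10 new [(1,3) (1,4) (2,3) (2,4) (3,2) (3,3) (3,4) (4,2) (4,3) (4,4)] -> total=10
Click 2 (2,1) count=3: revealed 1 new [(2,1)] -> total=11
Click 3 (3,0) count=2: revealed 1 new [(3,0)] -> total=12
Click 4 (0,3) count=2: revealed 1 new [(0,3)] -> total=13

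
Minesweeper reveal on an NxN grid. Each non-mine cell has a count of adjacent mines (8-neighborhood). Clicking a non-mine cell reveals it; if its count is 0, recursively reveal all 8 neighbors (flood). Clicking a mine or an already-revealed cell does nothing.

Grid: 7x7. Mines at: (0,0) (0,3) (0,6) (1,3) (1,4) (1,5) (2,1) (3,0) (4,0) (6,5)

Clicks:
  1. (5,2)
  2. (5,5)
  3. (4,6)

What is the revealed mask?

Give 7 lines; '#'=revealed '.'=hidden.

Answer: .......
.......
..#####
.######
.######
#######
#####..

Derivation:
Click 1 (5,2) count=0: revealed 29 new [(2,2) (2,3) (2,4) (2,5) (2,6) (3,1) (3,2) (3,3) (3,4) (3,5) (3,6) (4,1) (4,2) (4,3) (4,4) (4,5) (4,6) (5,0) (5,1) (5,2) (5,3) (5,4) (5,5) (5,6) (6,0) (6,1) (6,2) (6,3) (6,4)] -> total=29
Click 2 (5,5) count=1: revealed 0 new [(none)] -> total=29
Click 3 (4,6) count=0: revealed 0 new [(none)] -> total=29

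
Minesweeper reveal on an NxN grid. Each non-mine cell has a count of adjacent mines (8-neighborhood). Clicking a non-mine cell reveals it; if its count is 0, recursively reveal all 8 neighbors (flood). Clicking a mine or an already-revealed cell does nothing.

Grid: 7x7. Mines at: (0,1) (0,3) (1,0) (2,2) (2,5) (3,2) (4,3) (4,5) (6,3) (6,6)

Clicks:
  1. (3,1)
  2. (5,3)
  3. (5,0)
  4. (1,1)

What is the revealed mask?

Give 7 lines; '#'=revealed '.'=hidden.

Answer: .......
.#.....
##.....
##.....
###....
####...
###....

Derivation:
Click 1 (3,1) count=2: revealed 1 new [(3,1)] -> total=1
Click 2 (5,3) count=2: revealed 1 new [(5,3)] -> total=2
Click 3 (5,0) count=0: revealed 12 new [(2,0) (2,1) (3,0) (4,0) (4,1) (4,2) (5,0) (5,1) (5,2) (6,0) (6,1) (6,2)] -> total=14
Click 4 (1,1) count=3: revealed 1 new [(1,1)] -> total=15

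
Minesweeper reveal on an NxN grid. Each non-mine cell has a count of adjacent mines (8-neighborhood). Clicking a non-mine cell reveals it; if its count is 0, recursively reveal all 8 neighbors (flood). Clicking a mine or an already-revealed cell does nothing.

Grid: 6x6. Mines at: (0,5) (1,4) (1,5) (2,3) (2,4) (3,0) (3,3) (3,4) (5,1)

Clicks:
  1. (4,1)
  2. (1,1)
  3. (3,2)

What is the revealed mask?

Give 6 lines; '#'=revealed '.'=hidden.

Click 1 (4,1) count=2: revealed 1 new [(4,1)] -> total=1
Click 2 (1,1) count=0: revealed 11 new [(0,0) (0,1) (0,2) (0,3) (1,0) (1,1) (1,2) (1,3) (2,0) (2,1) (2,2)] -> total=12
Click 3 (3,2) count=2: revealed 1 new [(3,2)] -> total=13

Answer: ####..
####..
###...
..#...
.#....
......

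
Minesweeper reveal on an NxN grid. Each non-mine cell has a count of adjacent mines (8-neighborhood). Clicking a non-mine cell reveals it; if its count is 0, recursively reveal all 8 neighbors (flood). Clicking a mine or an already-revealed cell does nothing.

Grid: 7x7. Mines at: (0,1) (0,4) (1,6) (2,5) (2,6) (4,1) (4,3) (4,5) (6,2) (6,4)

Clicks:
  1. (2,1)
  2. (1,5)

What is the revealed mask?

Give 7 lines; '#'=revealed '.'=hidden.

Answer: .......
######.
#####..
#####..
.......
.......
.......

Derivation:
Click 1 (2,1) count=0: revealed 15 new [(1,0) (1,1) (1,2) (1,3) (1,4) (2,0) (2,1) (2,2) (2,3) (2,4) (3,0) (3,1) (3,2) (3,3) (3,4)] -> total=15
Click 2 (1,5) count=4: revealed 1 new [(1,5)] -> total=16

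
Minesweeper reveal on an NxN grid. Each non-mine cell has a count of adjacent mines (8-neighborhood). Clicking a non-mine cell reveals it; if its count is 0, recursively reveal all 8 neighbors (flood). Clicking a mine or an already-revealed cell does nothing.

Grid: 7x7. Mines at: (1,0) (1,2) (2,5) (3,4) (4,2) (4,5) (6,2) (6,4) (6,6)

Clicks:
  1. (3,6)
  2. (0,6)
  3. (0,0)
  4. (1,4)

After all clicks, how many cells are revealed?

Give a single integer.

Answer: 10

Derivation:
Click 1 (3,6) count=2: revealed 1 new [(3,6)] -> total=1
Click 2 (0,6) count=0: revealed 8 new [(0,3) (0,4) (0,5) (0,6) (1,3) (1,4) (1,5) (1,6)] -> total=9
Click 3 (0,0) count=1: revealed 1 new [(0,0)] -> total=10
Click 4 (1,4) count=1: revealed 0 new [(none)] -> total=10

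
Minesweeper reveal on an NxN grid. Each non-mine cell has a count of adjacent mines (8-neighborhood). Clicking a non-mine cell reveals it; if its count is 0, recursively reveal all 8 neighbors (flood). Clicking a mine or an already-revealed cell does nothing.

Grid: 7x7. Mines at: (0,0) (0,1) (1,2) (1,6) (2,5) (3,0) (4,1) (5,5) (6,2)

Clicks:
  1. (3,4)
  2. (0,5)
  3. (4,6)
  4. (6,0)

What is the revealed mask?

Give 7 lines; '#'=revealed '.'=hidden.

Click 1 (3,4) count=1: revealed 1 new [(3,4)] -> total=1
Click 2 (0,5) count=1: revealed 1 new [(0,5)] -> total=2
Click 3 (4,6) count=1: revealed 1 new [(4,6)] -> total=3
Click 4 (6,0) count=0: revealed 4 new [(5,0) (5,1) (6,0) (6,1)] -> total=7

Answer: .....#.
.......
.......
....#..
......#
##.....
##.....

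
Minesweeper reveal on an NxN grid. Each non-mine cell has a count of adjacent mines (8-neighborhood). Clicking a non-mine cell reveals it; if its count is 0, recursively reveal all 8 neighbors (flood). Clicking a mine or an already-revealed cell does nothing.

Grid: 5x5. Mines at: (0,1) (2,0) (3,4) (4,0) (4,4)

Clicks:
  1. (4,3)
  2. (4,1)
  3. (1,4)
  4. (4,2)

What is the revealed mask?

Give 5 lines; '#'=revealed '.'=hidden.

Click 1 (4,3) count=2: revealed 1 new [(4,3)] -> total=1
Click 2 (4,1) count=1: revealed 1 new [(4,1)] -> total=2
Click 3 (1,4) count=0: revealed 15 new [(0,2) (0,3) (0,4) (1,1) (1,2) (1,3) (1,4) (2,1) (2,2) (2,3) (2,4) (3,1) (3,2) (3,3) (4,2)] -> total=17
Click 4 (4,2) count=0: revealed 0 new [(none)] -> total=17

Answer: ..###
.####
.####
.###.
.###.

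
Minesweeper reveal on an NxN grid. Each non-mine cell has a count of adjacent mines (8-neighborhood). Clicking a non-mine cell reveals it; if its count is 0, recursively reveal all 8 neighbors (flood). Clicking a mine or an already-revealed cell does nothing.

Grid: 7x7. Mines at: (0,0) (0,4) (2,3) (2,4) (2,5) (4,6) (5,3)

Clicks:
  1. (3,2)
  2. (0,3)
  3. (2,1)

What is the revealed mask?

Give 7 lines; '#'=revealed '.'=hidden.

Answer: ...#...
###....
###....
###....
###....
###....
###....

Derivation:
Click 1 (3,2) count=1: revealed 1 new [(3,2)] -> total=1
Click 2 (0,3) count=1: revealed 1 new [(0,3)] -> total=2
Click 3 (2,1) count=0: revealed 17 new [(1,0) (1,1) (1,2) (2,0) (2,1) (2,2) (3,0) (3,1) (4,0) (4,1) (4,2) (5,0) (5,1) (5,2) (6,0) (6,1) (6,2)] -> total=19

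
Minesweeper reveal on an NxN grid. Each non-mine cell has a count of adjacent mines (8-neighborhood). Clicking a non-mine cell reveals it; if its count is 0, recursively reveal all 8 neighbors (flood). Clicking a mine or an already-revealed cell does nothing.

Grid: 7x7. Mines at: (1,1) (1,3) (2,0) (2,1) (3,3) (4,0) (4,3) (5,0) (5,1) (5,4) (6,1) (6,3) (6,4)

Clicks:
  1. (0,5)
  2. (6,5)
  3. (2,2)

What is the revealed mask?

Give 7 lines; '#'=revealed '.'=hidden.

Click 1 (0,5) count=0: revealed 19 new [(0,4) (0,5) (0,6) (1,4) (1,5) (1,6) (2,4) (2,5) (2,6) (3,4) (3,5) (3,6) (4,4) (4,5) (4,6) (5,5) (5,6) (6,5) (6,6)] -> total=19
Click 2 (6,5) count=2: revealed 0 new [(none)] -> total=19
Click 3 (2,2) count=4: revealed 1 new [(2,2)] -> total=20

Answer: ....###
....###
..#.###
....###
....###
.....##
.....##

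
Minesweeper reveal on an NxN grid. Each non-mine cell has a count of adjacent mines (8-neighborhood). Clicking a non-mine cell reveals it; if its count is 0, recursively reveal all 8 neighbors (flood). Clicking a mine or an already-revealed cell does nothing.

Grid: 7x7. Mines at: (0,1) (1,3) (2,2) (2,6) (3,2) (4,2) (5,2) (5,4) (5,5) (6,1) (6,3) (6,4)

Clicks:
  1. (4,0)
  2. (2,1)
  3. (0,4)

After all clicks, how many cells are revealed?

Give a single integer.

Answer: 11

Derivation:
Click 1 (4,0) count=0: revealed 10 new [(1,0) (1,1) (2,0) (2,1) (3,0) (3,1) (4,0) (4,1) (5,0) (5,1)] -> total=10
Click 2 (2,1) count=2: revealed 0 new [(none)] -> total=10
Click 3 (0,4) count=1: revealed 1 new [(0,4)] -> total=11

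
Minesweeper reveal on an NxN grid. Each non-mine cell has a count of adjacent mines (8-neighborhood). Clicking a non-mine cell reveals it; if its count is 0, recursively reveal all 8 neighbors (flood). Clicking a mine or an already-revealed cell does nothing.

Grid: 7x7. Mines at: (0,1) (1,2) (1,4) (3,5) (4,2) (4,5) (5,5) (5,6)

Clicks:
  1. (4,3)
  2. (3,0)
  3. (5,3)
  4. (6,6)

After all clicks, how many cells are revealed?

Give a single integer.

Click 1 (4,3) count=1: revealed 1 new [(4,3)] -> total=1
Click 2 (3,0) count=0: revealed 18 new [(1,0) (1,1) (2,0) (2,1) (3,0) (3,1) (4,0) (4,1) (5,0) (5,1) (5,2) (5,3) (5,4) (6,0) (6,1) (6,2) (6,3) (6,4)] -> total=19
Click 3 (5,3) count=1: revealed 0 new [(none)] -> total=19
Click 4 (6,6) count=2: revealed 1 new [(6,6)] -> total=20

Answer: 20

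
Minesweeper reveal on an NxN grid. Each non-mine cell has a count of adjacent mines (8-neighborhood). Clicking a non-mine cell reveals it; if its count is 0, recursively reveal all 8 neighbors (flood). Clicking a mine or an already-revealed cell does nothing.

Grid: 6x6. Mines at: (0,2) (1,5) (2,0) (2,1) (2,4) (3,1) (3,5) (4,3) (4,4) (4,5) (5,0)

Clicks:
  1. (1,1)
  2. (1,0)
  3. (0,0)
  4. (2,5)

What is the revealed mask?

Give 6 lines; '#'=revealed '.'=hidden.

Click 1 (1,1) count=3: revealed 1 new [(1,1)] -> total=1
Click 2 (1,0) count=2: revealed 1 new [(1,0)] -> total=2
Click 3 (0,0) count=0: revealed 2 new [(0,0) (0,1)] -> total=4
Click 4 (2,5) count=3: revealed 1 new [(2,5)] -> total=5

Answer: ##....
##....
.....#
......
......
......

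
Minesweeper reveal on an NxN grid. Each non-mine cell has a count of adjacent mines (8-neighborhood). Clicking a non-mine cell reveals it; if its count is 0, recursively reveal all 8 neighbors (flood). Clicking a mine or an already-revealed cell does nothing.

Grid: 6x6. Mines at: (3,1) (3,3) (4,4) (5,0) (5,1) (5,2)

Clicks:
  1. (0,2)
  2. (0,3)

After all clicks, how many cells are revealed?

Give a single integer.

Answer: 20

Derivation:
Click 1 (0,2) count=0: revealed 20 new [(0,0) (0,1) (0,2) (0,3) (0,4) (0,5) (1,0) (1,1) (1,2) (1,3) (1,4) (1,5) (2,0) (2,1) (2,2) (2,3) (2,4) (2,5) (3,4) (3,5)] -> total=20
Click 2 (0,3) count=0: revealed 0 new [(none)] -> total=20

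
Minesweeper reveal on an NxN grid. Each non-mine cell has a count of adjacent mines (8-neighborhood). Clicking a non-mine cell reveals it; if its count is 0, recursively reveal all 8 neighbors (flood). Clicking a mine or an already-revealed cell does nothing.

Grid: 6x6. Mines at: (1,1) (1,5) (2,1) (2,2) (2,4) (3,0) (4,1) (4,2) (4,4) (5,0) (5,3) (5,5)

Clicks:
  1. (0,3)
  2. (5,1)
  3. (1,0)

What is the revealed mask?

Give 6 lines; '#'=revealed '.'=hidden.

Answer: ..###.
#.###.
......
......
......
.#....

Derivation:
Click 1 (0,3) count=0: revealed 6 new [(0,2) (0,3) (0,4) (1,2) (1,3) (1,4)] -> total=6
Click 2 (5,1) count=3: revealed 1 new [(5,1)] -> total=7
Click 3 (1,0) count=2: revealed 1 new [(1,0)] -> total=8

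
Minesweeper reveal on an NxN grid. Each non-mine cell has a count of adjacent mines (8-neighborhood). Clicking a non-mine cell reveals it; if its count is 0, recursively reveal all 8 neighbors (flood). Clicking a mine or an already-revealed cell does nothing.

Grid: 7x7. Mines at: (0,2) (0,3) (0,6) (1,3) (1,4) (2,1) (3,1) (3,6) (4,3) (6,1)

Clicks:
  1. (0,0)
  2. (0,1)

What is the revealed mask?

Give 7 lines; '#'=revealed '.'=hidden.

Answer: ##.....
##.....
.......
.......
.......
.......
.......

Derivation:
Click 1 (0,0) count=0: revealed 4 new [(0,0) (0,1) (1,0) (1,1)] -> total=4
Click 2 (0,1) count=1: revealed 0 new [(none)] -> total=4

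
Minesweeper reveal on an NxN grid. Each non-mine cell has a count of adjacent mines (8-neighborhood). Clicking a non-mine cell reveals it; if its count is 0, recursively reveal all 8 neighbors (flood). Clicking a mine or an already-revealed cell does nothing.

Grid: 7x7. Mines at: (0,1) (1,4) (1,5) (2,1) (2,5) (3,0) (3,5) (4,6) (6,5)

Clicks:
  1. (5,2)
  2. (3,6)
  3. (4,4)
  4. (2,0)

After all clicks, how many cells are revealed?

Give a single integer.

Click 1 (5,2) count=0: revealed 22 new [(2,2) (2,3) (2,4) (3,1) (3,2) (3,3) (3,4) (4,0) (4,1) (4,2) (4,3) (4,4) (5,0) (5,1) (5,2) (5,3) (5,4) (6,0) (6,1) (6,2) (6,3) (6,4)] -> total=22
Click 2 (3,6) count=3: revealed 1 new [(3,6)] -> total=23
Click 3 (4,4) count=1: revealed 0 new [(none)] -> total=23
Click 4 (2,0) count=2: revealed 1 new [(2,0)] -> total=24

Answer: 24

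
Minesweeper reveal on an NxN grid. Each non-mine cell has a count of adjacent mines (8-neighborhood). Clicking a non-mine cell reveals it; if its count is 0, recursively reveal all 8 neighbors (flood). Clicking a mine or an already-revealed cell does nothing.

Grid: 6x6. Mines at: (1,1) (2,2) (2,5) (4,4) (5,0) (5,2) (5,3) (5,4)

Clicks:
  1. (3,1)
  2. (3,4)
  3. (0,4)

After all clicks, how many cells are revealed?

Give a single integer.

Answer: 10

Derivation:
Click 1 (3,1) count=1: revealed 1 new [(3,1)] -> total=1
Click 2 (3,4) count=2: revealed 1 new [(3,4)] -> total=2
Click 3 (0,4) count=0: revealed 8 new [(0,2) (0,3) (0,4) (0,5) (1,2) (1,3) (1,4) (1,5)] -> total=10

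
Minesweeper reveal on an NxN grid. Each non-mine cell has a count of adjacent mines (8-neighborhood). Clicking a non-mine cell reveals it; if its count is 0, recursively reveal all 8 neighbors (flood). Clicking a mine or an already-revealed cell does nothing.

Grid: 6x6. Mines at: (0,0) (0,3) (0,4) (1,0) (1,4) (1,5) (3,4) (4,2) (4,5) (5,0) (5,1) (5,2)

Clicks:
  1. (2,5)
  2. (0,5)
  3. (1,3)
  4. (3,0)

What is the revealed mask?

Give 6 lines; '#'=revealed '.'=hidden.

Click 1 (2,5) count=3: revealed 1 new [(2,5)] -> total=1
Click 2 (0,5) count=3: revealed 1 new [(0,5)] -> total=2
Click 3 (1,3) count=3: revealed 1 new [(1,3)] -> total=3
Click 4 (3,0) count=0: revealed 6 new [(2,0) (2,1) (3,0) (3,1) (4,0) (4,1)] -> total=9

Answer: .....#
...#..
##...#
##....
##....
......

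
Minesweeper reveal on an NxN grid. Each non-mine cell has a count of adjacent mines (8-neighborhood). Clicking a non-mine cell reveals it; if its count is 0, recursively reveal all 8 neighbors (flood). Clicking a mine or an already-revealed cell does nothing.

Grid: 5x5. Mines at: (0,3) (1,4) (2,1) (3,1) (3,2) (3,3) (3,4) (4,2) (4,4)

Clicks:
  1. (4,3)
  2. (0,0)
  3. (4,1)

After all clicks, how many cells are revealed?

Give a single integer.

Answer: 8

Derivation:
Click 1 (4,3) count=5: revealed 1 new [(4,3)] -> total=1
Click 2 (0,0) count=0: revealed 6 new [(0,0) (0,1) (0,2) (1,0) (1,1) (1,2)] -> total=7
Click 3 (4,1) count=3: revealed 1 new [(4,1)] -> total=8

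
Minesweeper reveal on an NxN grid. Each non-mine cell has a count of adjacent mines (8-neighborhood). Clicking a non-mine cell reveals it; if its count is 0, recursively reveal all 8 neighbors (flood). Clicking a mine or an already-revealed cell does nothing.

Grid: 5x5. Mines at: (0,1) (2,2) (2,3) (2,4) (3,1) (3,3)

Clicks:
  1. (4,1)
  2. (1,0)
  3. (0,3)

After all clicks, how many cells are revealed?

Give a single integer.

Click 1 (4,1) count=1: revealed 1 new [(4,1)] -> total=1
Click 2 (1,0) count=1: revealed 1 new [(1,0)] -> total=2
Click 3 (0,3) count=0: revealed 6 new [(0,2) (0,3) (0,4) (1,2) (1,3) (1,4)] -> total=8

Answer: 8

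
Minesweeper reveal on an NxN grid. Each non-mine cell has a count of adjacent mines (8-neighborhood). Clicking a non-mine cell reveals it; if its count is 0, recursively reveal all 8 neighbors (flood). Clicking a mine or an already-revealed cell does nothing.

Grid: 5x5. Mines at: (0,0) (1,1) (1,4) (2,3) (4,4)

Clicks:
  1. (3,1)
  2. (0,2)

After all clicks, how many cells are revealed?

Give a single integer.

Click 1 (3,1) count=0: revealed 11 new [(2,0) (2,1) (2,2) (3,0) (3,1) (3,2) (3,3) (4,0) (4,1) (4,2) (4,3)] -> total=11
Click 2 (0,2) count=1: revealed 1 new [(0,2)] -> total=12

Answer: 12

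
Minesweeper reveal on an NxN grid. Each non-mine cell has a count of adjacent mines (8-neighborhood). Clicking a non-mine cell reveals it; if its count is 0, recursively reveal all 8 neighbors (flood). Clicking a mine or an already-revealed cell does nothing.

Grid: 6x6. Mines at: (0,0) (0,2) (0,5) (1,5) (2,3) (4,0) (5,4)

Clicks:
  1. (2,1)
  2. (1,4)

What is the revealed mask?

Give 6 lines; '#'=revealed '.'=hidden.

Click 1 (2,1) count=0: revealed 9 new [(1,0) (1,1) (1,2) (2,0) (2,1) (2,2) (3,0) (3,1) (3,2)] -> total=9
Click 2 (1,4) count=3: revealed 1 new [(1,4)] -> total=10

Answer: ......
###.#.
###...
###...
......
......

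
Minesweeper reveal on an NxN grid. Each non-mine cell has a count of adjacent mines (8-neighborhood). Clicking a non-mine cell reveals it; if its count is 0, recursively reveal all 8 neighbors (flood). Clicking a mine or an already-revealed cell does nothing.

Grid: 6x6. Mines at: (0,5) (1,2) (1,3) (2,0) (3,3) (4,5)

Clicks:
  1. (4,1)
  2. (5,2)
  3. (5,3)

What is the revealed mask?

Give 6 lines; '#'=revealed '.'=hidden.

Answer: ......
......
......
###...
#####.
#####.

Derivation:
Click 1 (4,1) count=0: revealed 13 new [(3,0) (3,1) (3,2) (4,0) (4,1) (4,2) (4,3) (4,4) (5,0) (5,1) (5,2) (5,3) (5,4)] -> total=13
Click 2 (5,2) count=0: revealed 0 new [(none)] -> total=13
Click 3 (5,3) count=0: revealed 0 new [(none)] -> total=13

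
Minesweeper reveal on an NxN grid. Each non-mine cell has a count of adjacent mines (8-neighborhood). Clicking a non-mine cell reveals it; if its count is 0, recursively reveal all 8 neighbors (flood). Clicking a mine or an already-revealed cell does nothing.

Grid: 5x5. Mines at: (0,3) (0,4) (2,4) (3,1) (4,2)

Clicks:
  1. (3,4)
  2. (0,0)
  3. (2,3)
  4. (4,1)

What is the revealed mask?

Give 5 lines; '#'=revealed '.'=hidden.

Click 1 (3,4) count=1: revealed 1 new [(3,4)] -> total=1
Click 2 (0,0) count=0: revealed 9 new [(0,0) (0,1) (0,2) (1,0) (1,1) (1,2) (2,0) (2,1) (2,2)] -> total=10
Click 3 (2,3) count=1: revealed 1 new [(2,3)] -> total=11
Click 4 (4,1) count=2: revealed 1 new [(4,1)] -> total=12

Answer: ###..
###..
####.
....#
.#...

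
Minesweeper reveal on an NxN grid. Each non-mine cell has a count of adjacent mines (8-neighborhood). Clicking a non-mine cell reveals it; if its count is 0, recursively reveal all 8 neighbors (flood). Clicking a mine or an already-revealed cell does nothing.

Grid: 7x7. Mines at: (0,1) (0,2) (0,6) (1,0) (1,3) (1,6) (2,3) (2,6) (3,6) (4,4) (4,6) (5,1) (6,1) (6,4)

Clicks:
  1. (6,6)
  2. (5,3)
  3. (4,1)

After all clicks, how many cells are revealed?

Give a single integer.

Click 1 (6,6) count=0: revealed 4 new [(5,5) (5,6) (6,5) (6,6)] -> total=4
Click 2 (5,3) count=2: revealed 1 new [(5,3)] -> total=5
Click 3 (4,1) count=1: revealed 1 new [(4,1)] -> total=6

Answer: 6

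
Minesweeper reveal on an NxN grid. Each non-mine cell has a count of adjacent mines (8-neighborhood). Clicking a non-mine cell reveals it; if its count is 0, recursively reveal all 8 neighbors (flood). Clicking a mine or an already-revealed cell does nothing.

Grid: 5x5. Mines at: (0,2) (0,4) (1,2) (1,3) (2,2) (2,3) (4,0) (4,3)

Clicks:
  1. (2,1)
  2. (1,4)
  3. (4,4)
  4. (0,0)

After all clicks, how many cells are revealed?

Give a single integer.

Answer: 10

Derivation:
Click 1 (2,1) count=2: revealed 1 new [(2,1)] -> total=1
Click 2 (1,4) count=3: revealed 1 new [(1,4)] -> total=2
Click 3 (4,4) count=1: revealed 1 new [(4,4)] -> total=3
Click 4 (0,0) count=0: revealed 7 new [(0,0) (0,1) (1,0) (1,1) (2,0) (3,0) (3,1)] -> total=10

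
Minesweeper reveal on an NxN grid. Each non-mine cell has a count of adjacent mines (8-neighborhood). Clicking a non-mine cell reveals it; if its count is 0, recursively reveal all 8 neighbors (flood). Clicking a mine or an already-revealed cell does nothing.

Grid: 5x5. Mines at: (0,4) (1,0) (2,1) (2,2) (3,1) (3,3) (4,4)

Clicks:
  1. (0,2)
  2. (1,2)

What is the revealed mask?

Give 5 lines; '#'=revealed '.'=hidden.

Answer: .###.
.###.
.....
.....
.....

Derivation:
Click 1 (0,2) count=0: revealed 6 new [(0,1) (0,2) (0,3) (1,1) (1,2) (1,3)] -> total=6
Click 2 (1,2) count=2: revealed 0 new [(none)] -> total=6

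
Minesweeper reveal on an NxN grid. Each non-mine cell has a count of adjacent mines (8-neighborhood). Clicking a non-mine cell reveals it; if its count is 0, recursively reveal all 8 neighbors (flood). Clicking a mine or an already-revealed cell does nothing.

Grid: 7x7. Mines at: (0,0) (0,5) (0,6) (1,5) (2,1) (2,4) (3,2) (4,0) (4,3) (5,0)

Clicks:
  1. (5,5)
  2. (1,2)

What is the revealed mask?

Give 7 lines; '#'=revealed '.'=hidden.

Click 1 (5,5) count=0: revealed 20 new [(2,5) (2,6) (3,4) (3,5) (3,6) (4,4) (4,5) (4,6) (5,1) (5,2) (5,3) (5,4) (5,5) (5,6) (6,1) (6,2) (6,3) (6,4) (6,5) (6,6)] -> total=20
Click 2 (1,2) count=1: revealed 1 new [(1,2)] -> total=21

Answer: .......
..#....
.....##
....###
....###
.######
.######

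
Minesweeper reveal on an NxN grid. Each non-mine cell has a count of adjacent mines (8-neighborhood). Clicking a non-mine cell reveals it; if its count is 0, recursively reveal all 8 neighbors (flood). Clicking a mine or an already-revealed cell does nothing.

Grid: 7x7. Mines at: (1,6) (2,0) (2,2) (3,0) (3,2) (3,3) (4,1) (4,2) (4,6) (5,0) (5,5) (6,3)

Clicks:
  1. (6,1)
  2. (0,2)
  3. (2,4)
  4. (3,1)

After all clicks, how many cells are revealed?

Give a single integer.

Click 1 (6,1) count=1: revealed 1 new [(6,1)] -> total=1
Click 2 (0,2) count=0: revealed 15 new [(0,0) (0,1) (0,2) (0,3) (0,4) (0,5) (1,0) (1,1) (1,2) (1,3) (1,4) (1,5) (2,3) (2,4) (2,5)] -> total=16
Click 3 (2,4) count=1: revealed 0 new [(none)] -> total=16
Click 4 (3,1) count=6: revealed 1 new [(3,1)] -> total=17

Answer: 17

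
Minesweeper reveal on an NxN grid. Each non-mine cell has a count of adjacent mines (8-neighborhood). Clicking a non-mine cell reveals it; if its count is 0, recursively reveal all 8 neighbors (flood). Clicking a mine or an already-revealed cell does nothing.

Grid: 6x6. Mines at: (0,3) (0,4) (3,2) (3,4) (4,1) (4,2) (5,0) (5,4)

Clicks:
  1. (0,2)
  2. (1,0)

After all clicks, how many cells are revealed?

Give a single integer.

Click 1 (0,2) count=1: revealed 1 new [(0,2)] -> total=1
Click 2 (1,0) count=0: revealed 10 new [(0,0) (0,1) (1,0) (1,1) (1,2) (2,0) (2,1) (2,2) (3,0) (3,1)] -> total=11

Answer: 11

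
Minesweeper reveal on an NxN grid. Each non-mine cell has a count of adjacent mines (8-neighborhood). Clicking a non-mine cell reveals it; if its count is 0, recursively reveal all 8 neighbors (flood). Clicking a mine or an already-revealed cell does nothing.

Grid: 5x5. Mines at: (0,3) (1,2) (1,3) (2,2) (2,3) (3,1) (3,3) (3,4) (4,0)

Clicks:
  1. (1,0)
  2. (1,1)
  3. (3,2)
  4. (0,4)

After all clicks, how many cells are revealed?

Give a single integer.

Answer: 8

Derivation:
Click 1 (1,0) count=0: revealed 6 new [(0,0) (0,1) (1,0) (1,1) (2,0) (2,1)] -> total=6
Click 2 (1,1) count=2: revealed 0 new [(none)] -> total=6
Click 3 (3,2) count=4: revealed 1 new [(3,2)] -> total=7
Click 4 (0,4) count=2: revealed 1 new [(0,4)] -> total=8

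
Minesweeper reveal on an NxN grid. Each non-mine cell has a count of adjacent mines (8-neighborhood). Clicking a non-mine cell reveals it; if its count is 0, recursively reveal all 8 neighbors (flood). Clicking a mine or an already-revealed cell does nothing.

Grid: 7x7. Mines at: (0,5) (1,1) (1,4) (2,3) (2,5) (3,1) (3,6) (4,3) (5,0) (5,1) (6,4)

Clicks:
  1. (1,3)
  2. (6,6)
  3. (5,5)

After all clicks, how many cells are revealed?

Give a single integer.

Click 1 (1,3) count=2: revealed 1 new [(1,3)] -> total=1
Click 2 (6,6) count=0: revealed 6 new [(4,5) (4,6) (5,5) (5,6) (6,5) (6,6)] -> total=7
Click 3 (5,5) count=1: revealed 0 new [(none)] -> total=7

Answer: 7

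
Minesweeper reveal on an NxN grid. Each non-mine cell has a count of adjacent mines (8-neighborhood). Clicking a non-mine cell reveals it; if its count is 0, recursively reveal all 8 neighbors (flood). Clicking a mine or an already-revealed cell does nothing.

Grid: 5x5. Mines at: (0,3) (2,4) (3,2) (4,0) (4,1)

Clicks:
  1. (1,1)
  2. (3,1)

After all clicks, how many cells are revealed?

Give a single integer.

Answer: 11

Derivation:
Click 1 (1,1) count=0: revealed 11 new [(0,0) (0,1) (0,2) (1,0) (1,1) (1,2) (2,0) (2,1) (2,2) (3,0) (3,1)] -> total=11
Click 2 (3,1) count=3: revealed 0 new [(none)] -> total=11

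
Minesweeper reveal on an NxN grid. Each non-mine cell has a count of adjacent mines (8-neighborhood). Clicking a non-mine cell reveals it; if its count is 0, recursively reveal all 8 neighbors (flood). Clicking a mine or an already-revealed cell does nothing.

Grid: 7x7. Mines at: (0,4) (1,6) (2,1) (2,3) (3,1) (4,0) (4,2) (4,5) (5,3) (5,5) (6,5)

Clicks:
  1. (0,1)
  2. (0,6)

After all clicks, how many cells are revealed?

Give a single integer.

Answer: 9

Derivation:
Click 1 (0,1) count=0: revealed 8 new [(0,0) (0,1) (0,2) (0,3) (1,0) (1,1) (1,2) (1,3)] -> total=8
Click 2 (0,6) count=1: revealed 1 new [(0,6)] -> total=9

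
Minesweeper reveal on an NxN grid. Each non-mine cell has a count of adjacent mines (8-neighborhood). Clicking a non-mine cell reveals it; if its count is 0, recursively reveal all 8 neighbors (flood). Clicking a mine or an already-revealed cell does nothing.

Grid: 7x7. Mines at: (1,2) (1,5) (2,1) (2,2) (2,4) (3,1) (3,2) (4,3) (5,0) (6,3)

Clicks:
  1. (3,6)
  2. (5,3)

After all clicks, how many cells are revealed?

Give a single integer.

Answer: 15

Derivation:
Click 1 (3,6) count=0: revealed 14 new [(2,5) (2,6) (3,4) (3,5) (3,6) (4,4) (4,5) (4,6) (5,4) (5,5) (5,6) (6,4) (6,5) (6,6)] -> total=14
Click 2 (5,3) count=2: revealed 1 new [(5,3)] -> total=15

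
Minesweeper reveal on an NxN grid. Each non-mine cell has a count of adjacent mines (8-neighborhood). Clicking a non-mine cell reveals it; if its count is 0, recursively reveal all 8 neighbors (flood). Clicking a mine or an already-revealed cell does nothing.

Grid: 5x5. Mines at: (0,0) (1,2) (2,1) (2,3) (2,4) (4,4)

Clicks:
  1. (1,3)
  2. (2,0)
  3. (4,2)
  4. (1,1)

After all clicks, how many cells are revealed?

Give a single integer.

Answer: 11

Derivation:
Click 1 (1,3) count=3: revealed 1 new [(1,3)] -> total=1
Click 2 (2,0) count=1: revealed 1 new [(2,0)] -> total=2
Click 3 (4,2) count=0: revealed 8 new [(3,0) (3,1) (3,2) (3,3) (4,0) (4,1) (4,2) (4,3)] -> total=10
Click 4 (1,1) count=3: revealed 1 new [(1,1)] -> total=11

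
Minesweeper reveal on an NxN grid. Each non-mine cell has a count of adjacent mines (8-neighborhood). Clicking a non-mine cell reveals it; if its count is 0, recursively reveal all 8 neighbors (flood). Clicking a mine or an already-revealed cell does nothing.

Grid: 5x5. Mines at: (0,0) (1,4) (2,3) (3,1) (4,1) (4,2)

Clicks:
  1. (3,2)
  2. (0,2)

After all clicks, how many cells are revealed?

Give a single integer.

Answer: 7

Derivation:
Click 1 (3,2) count=4: revealed 1 new [(3,2)] -> total=1
Click 2 (0,2) count=0: revealed 6 new [(0,1) (0,2) (0,3) (1,1) (1,2) (1,3)] -> total=7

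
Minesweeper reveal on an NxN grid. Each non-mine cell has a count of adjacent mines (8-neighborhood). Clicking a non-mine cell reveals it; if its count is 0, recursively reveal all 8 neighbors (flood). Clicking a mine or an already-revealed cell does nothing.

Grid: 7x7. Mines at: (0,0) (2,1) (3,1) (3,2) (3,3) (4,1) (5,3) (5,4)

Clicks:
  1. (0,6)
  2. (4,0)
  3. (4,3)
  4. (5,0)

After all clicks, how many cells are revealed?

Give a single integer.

Click 1 (0,6) count=0: revealed 27 new [(0,1) (0,2) (0,3) (0,4) (0,5) (0,6) (1,1) (1,2) (1,3) (1,4) (1,5) (1,6) (2,2) (2,3) (2,4) (2,5) (2,6) (3,4) (3,5) (3,6) (4,4) (4,5) (4,6) (5,5) (5,6) (6,5) (6,6)] -> total=27
Click 2 (4,0) count=2: revealed 1 new [(4,0)] -> total=28
Click 3 (4,3) count=4: revealed 1 new [(4,3)] -> total=29
Click 4 (5,0) count=1: revealed 1 new [(5,0)] -> total=30

Answer: 30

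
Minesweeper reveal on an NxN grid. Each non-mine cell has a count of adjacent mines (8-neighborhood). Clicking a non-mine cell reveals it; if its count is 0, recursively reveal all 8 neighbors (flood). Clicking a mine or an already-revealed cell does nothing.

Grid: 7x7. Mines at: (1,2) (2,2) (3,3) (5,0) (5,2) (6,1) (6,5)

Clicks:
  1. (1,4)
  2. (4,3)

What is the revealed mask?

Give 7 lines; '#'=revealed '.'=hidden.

Answer: ...####
...####
...####
....###
...####
....###
.......

Derivation:
Click 1 (1,4) count=0: revealed 21 new [(0,3) (0,4) (0,5) (0,6) (1,3) (1,4) (1,5) (1,6) (2,3) (2,4) (2,5) (2,6) (3,4) (3,5) (3,6) (4,4) (4,5) (4,6) (5,4) (5,5) (5,6)] -> total=21
Click 2 (4,3) count=2: revealed 1 new [(4,3)] -> total=22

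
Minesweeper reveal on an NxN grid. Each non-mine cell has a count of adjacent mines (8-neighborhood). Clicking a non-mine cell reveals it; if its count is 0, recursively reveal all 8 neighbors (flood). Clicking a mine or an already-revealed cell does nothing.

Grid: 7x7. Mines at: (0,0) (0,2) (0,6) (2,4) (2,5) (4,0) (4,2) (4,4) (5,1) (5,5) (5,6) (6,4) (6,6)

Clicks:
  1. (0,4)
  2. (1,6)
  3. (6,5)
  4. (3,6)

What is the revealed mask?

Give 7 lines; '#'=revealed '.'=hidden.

Click 1 (0,4) count=0: revealed 6 new [(0,3) (0,4) (0,5) (1,3) (1,4) (1,5)] -> total=6
Click 2 (1,6) count=2: revealed 1 new [(1,6)] -> total=7
Click 3 (6,5) count=4: revealed 1 new [(6,5)] -> total=8
Click 4 (3,6) count=1: revealed 1 new [(3,6)] -> total=9

Answer: ...###.
...####
.......
......#
.......
.......
.....#.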